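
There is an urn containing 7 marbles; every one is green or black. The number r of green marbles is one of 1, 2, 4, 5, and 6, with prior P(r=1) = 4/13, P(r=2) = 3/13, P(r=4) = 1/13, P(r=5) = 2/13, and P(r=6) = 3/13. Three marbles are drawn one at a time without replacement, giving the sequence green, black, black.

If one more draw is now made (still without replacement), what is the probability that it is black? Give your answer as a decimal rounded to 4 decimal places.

For each hypothesis, P(data | H) works out to: P(data | r = 1) = (1/7)(6/6)(5/5) = 0.14286; P(data | r = 2) = (2/7)(5/6)(4/5) = 0.19048; P(data | r = 4) = (4/7)(3/6)(2/5) = 0.11429; P(data | r = 5) = (5/7)(2/6)(1/5) = 0.047619; P(data | r = 6) = (6/7)(1/6)(0/5) = 0.
Multiplying each by its prior: 4/13 · 0.14286 = 0.043956, 3/13 · 0.19048 = 0.043956, 1/13 · 0.11429 = 0.0087912, 2/13 · 0.047619 = 0.007326, 3/13 · 0 = 0; with total 0.10403.
Dividing through by the total gives posterior P(r = 1 | data) = 0.42254, P(r = 2 | data) = 0.42254, P(r = 4 | data) = 0.084507, P(r = 5 | data) = 0.070423, P(r = 6 | data) = 0.
Averaging over the posterior, P(black next | data) = (1)(0.42254) + (3/4)(0.42254) + (1/4)(0.084507) + (0)(0.070423) = 0.76056.

0.7606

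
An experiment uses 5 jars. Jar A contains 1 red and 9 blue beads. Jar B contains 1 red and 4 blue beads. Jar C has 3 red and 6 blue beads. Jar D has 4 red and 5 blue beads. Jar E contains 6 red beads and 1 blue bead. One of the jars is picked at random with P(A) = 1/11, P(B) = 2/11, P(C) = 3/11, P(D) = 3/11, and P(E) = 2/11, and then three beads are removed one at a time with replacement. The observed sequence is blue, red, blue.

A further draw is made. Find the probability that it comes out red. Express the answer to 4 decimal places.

0.3423

For each hypothesis, P(data | H) works out to: P(data | jar A) = (9/10)(1/10)(9/10) = 0.081; P(data | jar B) = (4/5)(1/5)(4/5) = 0.128; P(data | jar C) = (6/9)(3/9)(6/9) = 0.14815; P(data | jar D) = (5/9)(4/9)(5/9) = 0.13717; P(data | jar E) = (1/7)(6/7)(1/7) = 0.017493.
Multiplying each by its prior: 1/11 · 0.081 = 0.0073636, 2/11 · 0.128 = 0.023273, 3/11 · 0.14815 = 0.040404, 3/11 · 0.13717 = 0.037411, 2/11 · 0.017493 = 0.0031805; these sum to 0.11163.
Normalising, the posterior is P(jar A | data) = 0.065963, P(jar B | data) = 0.20848, P(jar C | data) = 0.36194, P(jar D | data) = 0.33513, P(jar E | data) = 0.028491.
So P(red next | data) = Σ P(red next | H) P(H | data) = (1/10)(0.065963) + (1/5)(0.20848) + (1/3)(0.36194) + (4/9)(0.33513) + (6/7)(0.028491) = 0.34231.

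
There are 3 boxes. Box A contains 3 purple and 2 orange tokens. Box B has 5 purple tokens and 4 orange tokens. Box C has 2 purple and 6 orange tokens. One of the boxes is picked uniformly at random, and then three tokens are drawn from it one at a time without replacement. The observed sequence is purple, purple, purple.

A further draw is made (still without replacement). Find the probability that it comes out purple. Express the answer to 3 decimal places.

For each hypothesis, P(data | H) works out to: P(data | box A) = (3/5)(2/4)(1/3) = 1/10; P(data | box B) = (5/9)(4/8)(3/7) = 5/42; P(data | box C) = (2/8)(1/7)(0/6) = 0.
Weighting by the prior gives 1/3 · 1/10 = 1/30, 1/3 · 5/42 = 5/126, 1/3 · 0 = 0; these sum to 23/315.
Normalising, the posterior is P(box A | data) = 21/46, P(box B | data) = 25/46, P(box C | data) = 0.
The predictive probability is P(purple next | data) = (0)(21/46) + (1/3)(25/46) = 25/138.

0.181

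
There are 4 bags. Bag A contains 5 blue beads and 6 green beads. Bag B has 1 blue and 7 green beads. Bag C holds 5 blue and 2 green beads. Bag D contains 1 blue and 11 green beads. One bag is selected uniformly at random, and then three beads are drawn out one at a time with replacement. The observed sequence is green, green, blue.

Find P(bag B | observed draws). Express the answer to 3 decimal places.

0.266

Compute the likelihood of the observed sequence for each case: P(data | bag A) = (6/11)(6/11)(5/11) = 0.13524; P(data | bag B) = (7/8)(7/8)(1/8) = 0.095703; P(data | bag C) = (2/7)(2/7)(5/7) = 0.058309; P(data | bag D) = (11/12)(11/12)(1/12) = 0.070023.
Multiplying each by its prior: 1/4 · 0.13524 = 0.033809, 1/4 · 0.095703 = 0.023926, 1/4 · 0.058309 = 0.014577, 1/4 · 0.070023 = 0.017506; summing to 0.089818.
So P(bag B | data) = (0.023926) / (0.089818) = 0.26638.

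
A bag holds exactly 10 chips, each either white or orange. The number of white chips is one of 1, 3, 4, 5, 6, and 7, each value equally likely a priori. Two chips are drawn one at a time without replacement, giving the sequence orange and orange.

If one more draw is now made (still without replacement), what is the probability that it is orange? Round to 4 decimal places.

The likelihood of the observed sequence under each hypothesis: P(data | r = 1) = (9/10)(8/9) = 4/5; P(data | r = 3) = (7/10)(6/9) = 7/15; P(data | r = 4) = (6/10)(5/9) = 1/3; P(data | r = 5) = (5/10)(4/9) = 2/9; P(data | r = 6) = (4/10)(3/9) = 2/15; P(data | r = 7) = (3/10)(2/9) = 1/15.
Multiplying each by its prior: 1/6 · 4/5 = 2/15, 1/6 · 7/15 = 7/90, 1/6 · 1/3 = 1/18, 1/6 · 2/9 = 1/27, 1/6 · 2/15 = 1/45, 1/6 · 1/15 = 1/90; these sum to 91/270.
Normalising, the posterior is P(r = 1 | data) = 36/91, P(r = 3 | data) = 3/13, P(r = 4 | data) = 15/91, P(r = 5 | data) = 10/91, P(r = 6 | data) = 6/91, P(r = 7 | data) = 3/91.
Averaging over the posterior, P(orange next | data) = (7/8)(36/91) + (5/8)(3/13) + (1/2)(15/91) + (3/8)(10/91) + (1/4)(6/91) + (1/8)(3/91) = 33/52.

0.6346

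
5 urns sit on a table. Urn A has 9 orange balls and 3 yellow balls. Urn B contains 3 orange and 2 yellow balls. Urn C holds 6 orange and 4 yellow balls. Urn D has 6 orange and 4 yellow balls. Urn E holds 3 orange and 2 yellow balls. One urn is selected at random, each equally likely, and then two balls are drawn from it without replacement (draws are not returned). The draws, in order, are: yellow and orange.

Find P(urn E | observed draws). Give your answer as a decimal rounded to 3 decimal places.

0.224

Under each hypothesis, the probability of the observed sequence is: P(data | urn A) = (3/12)(9/11) = 0.20455; P(data | urn B) = (2/5)(3/4) = 0.3; P(data | urn C) = (4/10)(6/9) = 0.26667; P(data | urn D) = (4/10)(6/9) = 0.26667; P(data | urn E) = (2/5)(3/4) = 0.3.
Weighting by the prior gives 1/5 · 0.20455 = 0.040909, 1/5 · 0.3 = 0.06, 1/5 · 0.26667 = 0.053333, 1/5 · 0.26667 = 0.053333, 1/5 · 0.3 = 0.06; these sum to 0.26758.
Therefore the posterior P(urn E | data) = (0.06) / (0.26758) = 0.22424.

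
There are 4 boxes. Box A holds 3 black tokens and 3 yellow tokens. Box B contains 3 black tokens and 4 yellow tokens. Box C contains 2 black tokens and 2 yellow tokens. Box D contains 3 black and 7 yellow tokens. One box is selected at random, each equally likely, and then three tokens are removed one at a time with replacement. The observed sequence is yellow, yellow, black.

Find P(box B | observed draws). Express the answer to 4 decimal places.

0.2606

For each hypothesis, P(data | H) works out to: P(data | box A) = (3/6)(3/6)(3/6) = 0.125; P(data | box B) = (4/7)(4/7)(3/7) = 0.13994; P(data | box C) = (2/4)(2/4)(2/4) = 0.125; P(data | box D) = (7/10)(7/10)(3/10) = 0.147.
The prior-weighted likelihoods are 1/4 · 0.125 = 0.03125, 1/4 · 0.13994 = 0.034985, 1/4 · 0.125 = 0.03125, 1/4 · 0.147 = 0.03675; these sum to 0.13424.
By Bayes' rule, P(box B | data) = (0.034985) / (0.13424) = 0.26063.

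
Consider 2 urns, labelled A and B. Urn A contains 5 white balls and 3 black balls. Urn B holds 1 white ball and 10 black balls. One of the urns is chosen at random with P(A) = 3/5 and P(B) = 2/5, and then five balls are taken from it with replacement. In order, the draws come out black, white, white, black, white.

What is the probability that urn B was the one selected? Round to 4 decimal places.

Under each hypothesis, the probability of the observed sequence is: P(data | urn A) = (3/8)(5/8)(5/8)(3/8)(5/8) = 0.034332; P(data | urn B) = (10/11)(1/11)(1/11)(10/11)(1/11) = 0.00062092.
Multiplying each by its prior: 3/5 · 0.034332 = 0.020599, 2/5 · 0.00062092 = 0.00024837; summing to 0.020848.
By Bayes' rule, P(urn B | data) = (0.00024837) / (0.020848) = 0.011913.

0.0119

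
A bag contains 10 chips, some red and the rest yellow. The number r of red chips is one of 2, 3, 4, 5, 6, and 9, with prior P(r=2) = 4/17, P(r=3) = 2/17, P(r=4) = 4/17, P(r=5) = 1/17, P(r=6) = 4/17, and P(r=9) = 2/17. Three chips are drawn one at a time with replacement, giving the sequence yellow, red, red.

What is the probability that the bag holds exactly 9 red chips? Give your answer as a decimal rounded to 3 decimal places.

The likelihood of the observed sequence under each hypothesis: P(data | r = 2) = (8/10)(2/10)(2/10) = 0.032; P(data | r = 3) = (7/10)(3/10)(3/10) = 0.063; P(data | r = 4) = (6/10)(4/10)(4/10) = 0.096; P(data | r = 5) = (5/10)(5/10)(5/10) = 0.125; P(data | r = 6) = (4/10)(6/10)(6/10) = 0.144; P(data | r = 9) = (1/10)(9/10)(9/10) = 0.081.
Weighting by the prior gives 4/17 · 0.032 = 0.0075294, 2/17 · 0.063 = 0.0074118, 4/17 · 0.096 = 0.022588, 1/17 · 0.125 = 0.0073529, 4/17 · 0.144 = 0.033882, 2/17 · 0.081 = 0.0095294; with total 0.088294.
Hence P(r = 9 | data) = (0.0095294) / (0.088294) = 0.10793.

0.108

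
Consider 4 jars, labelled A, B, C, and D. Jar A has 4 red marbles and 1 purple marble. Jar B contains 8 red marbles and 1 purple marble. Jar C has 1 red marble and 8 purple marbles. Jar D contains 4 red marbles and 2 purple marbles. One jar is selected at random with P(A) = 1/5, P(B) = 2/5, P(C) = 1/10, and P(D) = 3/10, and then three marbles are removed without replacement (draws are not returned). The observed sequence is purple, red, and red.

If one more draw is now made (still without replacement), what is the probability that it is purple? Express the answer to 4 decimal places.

0.1385

Compute the likelihood of the observed sequence for each case: P(data | jar A) = (1/5)(4/4)(3/3) = 1/5; P(data | jar B) = (1/9)(8/8)(7/7) = 1/9; P(data | jar C) = (8/9)(1/8)(0/7) = 0; P(data | jar D) = (2/6)(4/5)(3/4) = 1/5.
Multiplying each by its prior: 1/5 · 1/5 = 1/25, 2/5 · 1/9 = 2/45, 1/10 · 0 = 0, 3/10 · 1/5 = 3/50; these sum to 13/90.
Normalising, the posterior is P(jar A | data) = 18/65, P(jar B | data) = 4/13, P(jar C | data) = 0, P(jar D | data) = 27/65.
Averaging over the posterior, P(purple next | data) = (0)(18/65) + (0)(4/13) + (1/3)(27/65) = 9/65.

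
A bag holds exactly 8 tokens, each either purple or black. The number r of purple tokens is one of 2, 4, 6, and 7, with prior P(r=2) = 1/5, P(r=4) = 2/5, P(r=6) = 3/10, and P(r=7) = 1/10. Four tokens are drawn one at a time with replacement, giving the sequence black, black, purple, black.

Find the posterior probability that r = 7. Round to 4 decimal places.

0.0034

Under each hypothesis, the probability of the observed sequence is: P(data | r = 2) = (6/8)(6/8)(2/8)(6/8) = 0.10547; P(data | r = 4) = (4/8)(4/8)(4/8)(4/8) = 0.0625; P(data | r = 6) = (2/8)(2/8)(6/8)(2/8) = 0.011719; P(data | r = 7) = (1/8)(1/8)(7/8)(1/8) = 0.001709.
Multiplying each by its prior: 1/5 · 0.10547 = 0.021094, 2/5 · 0.0625 = 0.025, 3/10 · 0.011719 = 0.0035156, 1/10 · 0.001709 = 0.0001709; with total 0.04978.
So P(r = 7 | data) = (0.0001709) / (0.04978) = 0.0034331.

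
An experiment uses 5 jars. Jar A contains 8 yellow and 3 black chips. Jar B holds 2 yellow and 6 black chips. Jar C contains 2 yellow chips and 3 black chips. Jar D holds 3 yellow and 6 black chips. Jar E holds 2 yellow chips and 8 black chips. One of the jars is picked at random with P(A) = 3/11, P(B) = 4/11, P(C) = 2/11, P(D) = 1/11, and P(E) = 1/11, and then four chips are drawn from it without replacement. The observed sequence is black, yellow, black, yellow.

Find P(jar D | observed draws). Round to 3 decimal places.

Under each hypothesis, the probability of the observed sequence is: P(data | jar A) = (3/11)(8/10)(2/9)(7/8) = 0.042424; P(data | jar B) = (6/8)(2/7)(5/6)(1/5) = 0.035714; P(data | jar C) = (3/5)(2/4)(2/3)(1/2) = 0.1; P(data | jar D) = (6/9)(3/8)(5/7)(2/6) = 0.059524; P(data | jar E) = (8/10)(2/9)(7/8)(1/7) = 0.022222.
Weighting by the prior gives 3/11 · 0.042424 = 0.01157, 4/11 · 0.035714 = 0.012987, 2/11 · 0.1 = 0.018182, 1/11 · 0.059524 = 0.0054113, 1/11 · 0.022222 = 0.0020202; these sum to 0.050171.
By Bayes' rule, P(jar D | data) = (0.0054113) / (0.050171) = 0.10786.

0.108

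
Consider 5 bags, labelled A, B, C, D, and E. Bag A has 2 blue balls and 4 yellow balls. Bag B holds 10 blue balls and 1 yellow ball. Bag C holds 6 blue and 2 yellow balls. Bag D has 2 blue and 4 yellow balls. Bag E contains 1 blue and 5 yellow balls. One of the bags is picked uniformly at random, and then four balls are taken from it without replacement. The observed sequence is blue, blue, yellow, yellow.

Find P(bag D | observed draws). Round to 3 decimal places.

Compute the likelihood of the observed sequence for each case: P(data | bag A) = (2/6)(1/5)(4/4)(3/3) = 0.066667; P(data | bag B) = (10/11)(9/10)(1/9)(0/8) = 0; P(data | bag C) = (6/8)(5/7)(2/6)(1/5) = 0.035714; P(data | bag D) = (2/6)(1/5)(4/4)(3/3) = 0.066667; P(data | bag E) = (1/6)(0/5) = 0.
The prior-weighted likelihoods are 1/5 · 0.066667 = 0.013333, 1/5 · 0 = 0, 1/5 · 0.035714 = 0.0071429, 1/5 · 0.066667 = 0.013333, 1/5 · 0 = 0; these sum to 0.03381.
By Bayes' rule, P(bag D | data) = (0.013333) / (0.03381) = 0.39437.

0.394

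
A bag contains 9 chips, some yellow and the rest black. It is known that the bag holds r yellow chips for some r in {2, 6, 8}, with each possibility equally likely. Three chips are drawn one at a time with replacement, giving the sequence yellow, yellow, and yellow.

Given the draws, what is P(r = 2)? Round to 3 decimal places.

0.011

For each hypothesis, P(data | H) works out to: P(data | r = 2) = (2/9)(2/9)(2/9) = 0.010974; P(data | r = 6) = (6/9)(6/9)(6/9) = 0.2963; P(data | r = 8) = (8/9)(8/9)(8/9) = 0.70233.
Weighting by the prior gives 1/3 · 0.010974 = 0.003658, 1/3 · 0.2963 = 0.098765, 1/3 · 0.70233 = 0.23411; with total 0.33653.
Therefore the posterior P(r = 2 | data) = (0.003658) / (0.33653) = 0.01087.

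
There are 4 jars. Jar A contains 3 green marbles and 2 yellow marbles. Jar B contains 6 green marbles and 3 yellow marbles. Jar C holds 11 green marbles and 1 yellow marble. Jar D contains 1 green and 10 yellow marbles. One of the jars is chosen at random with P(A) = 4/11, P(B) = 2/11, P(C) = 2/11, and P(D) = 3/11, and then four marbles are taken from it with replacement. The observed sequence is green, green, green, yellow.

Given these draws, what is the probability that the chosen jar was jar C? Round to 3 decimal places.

0.191

Under each hypothesis, the probability of the observed sequence is: P(data | jar A) = (3/5)(3/5)(3/5)(2/5) = 0.0864; P(data | jar B) = (6/9)(6/9)(6/9)(3/9) = 0.098765; P(data | jar C) = (11/12)(11/12)(11/12)(1/12) = 0.064188; P(data | jar D) = (1/11)(1/11)(1/11)(10/11) = 0.00068301.
Weighting by the prior gives 4/11 · 0.0864 = 0.031418, 2/11 · 0.098765 = 0.017957, 2/11 · 0.064188 = 0.011671, 3/11 · 0.00068301 = 0.00018628; with total 0.061232.
Therefore the posterior P(jar C | data) = (0.011671) / (0.061232) = 0.19059.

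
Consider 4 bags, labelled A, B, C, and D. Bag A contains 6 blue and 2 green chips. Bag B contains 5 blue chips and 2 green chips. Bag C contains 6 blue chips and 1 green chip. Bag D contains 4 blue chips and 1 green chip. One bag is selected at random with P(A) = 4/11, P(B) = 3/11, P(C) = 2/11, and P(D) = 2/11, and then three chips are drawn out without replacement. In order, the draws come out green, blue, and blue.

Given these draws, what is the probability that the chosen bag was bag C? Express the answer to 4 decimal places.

0.1449

For each hypothesis, P(data | H) works out to: P(data | bag A) = (2/8)(6/7)(5/6) = 5/28; P(data | bag B) = (2/7)(5/6)(4/5) = 4/21; P(data | bag C) = (1/7)(6/6)(5/5) = 1/7; P(data | bag D) = (1/5)(4/4)(3/3) = 1/5.
Weighting by the prior gives 4/11 · 5/28 = 5/77, 3/11 · 4/21 = 4/77, 2/11 · 1/7 = 2/77, 2/11 · 1/5 = 2/55; with total 69/385.
So P(bag C | data) = (2/77) / (69/385) = 10/69.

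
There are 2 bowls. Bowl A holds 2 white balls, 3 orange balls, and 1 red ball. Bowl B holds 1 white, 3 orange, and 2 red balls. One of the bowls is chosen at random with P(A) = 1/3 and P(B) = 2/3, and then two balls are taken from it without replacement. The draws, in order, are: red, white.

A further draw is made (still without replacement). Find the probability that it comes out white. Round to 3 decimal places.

0.083

The likelihood of the observed sequence under each hypothesis: P(data | bowl A) = (1/6)(2/5) = 1/15; P(data | bowl B) = (2/6)(1/5) = 1/15.
The prior-weighted likelihoods are 1/3 · 1/15 = 1/45, 2/3 · 1/15 = 2/45; summing to 1/15.
Dividing through by the total gives posterior P(bowl A | data) = 1/3, P(bowl B | data) = 2/3.
Averaging over the posterior, P(white next | data) = (1/4)(1/3) + (0)(2/3) = 1/12.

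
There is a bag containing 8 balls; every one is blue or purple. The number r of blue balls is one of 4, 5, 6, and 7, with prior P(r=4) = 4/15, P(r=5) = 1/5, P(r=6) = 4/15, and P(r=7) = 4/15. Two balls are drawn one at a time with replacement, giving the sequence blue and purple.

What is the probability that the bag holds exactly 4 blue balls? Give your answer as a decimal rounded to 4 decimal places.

0.3459

Compute the likelihood of the observed sequence for each case: P(data | r = 4) = (4/8)(4/8) = 1/4; P(data | r = 5) = (5/8)(3/8) = 15/64; P(data | r = 6) = (6/8)(2/8) = 3/16; P(data | r = 7) = (7/8)(1/8) = 7/64.
Weighting by the prior gives 4/15 · 1/4 = 1/15, 1/5 · 15/64 = 3/64, 4/15 · 3/16 = 1/20, 4/15 · 7/64 = 7/240; with total 37/192.
So P(r = 4 | data) = (1/15) / (37/192) = 64/185.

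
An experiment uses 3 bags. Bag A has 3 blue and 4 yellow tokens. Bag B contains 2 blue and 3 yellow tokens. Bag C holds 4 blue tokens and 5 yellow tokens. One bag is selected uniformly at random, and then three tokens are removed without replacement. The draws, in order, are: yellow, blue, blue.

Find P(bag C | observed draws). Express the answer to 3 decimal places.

0.357

For each hypothesis, P(data | H) works out to: P(data | bag A) = (4/7)(3/6)(2/5) = 4/35; P(data | bag B) = (3/5)(2/4)(1/3) = 1/10; P(data | bag C) = (5/9)(4/8)(3/7) = 5/42.
Weighting by the prior gives 1/3 · 4/35 = 4/105, 1/3 · 1/10 = 1/30, 1/3 · 5/42 = 5/126; these sum to 1/9.
Hence P(bag C | data) = (5/126) / (1/9) = 5/14.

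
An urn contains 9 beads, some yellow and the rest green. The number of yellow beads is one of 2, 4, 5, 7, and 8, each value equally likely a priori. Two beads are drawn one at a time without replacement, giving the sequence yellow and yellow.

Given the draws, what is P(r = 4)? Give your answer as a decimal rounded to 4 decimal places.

For each hypothesis, P(data | H) works out to: P(data | r = 2) = (2/9)(1/8) = 1/36; P(data | r = 4) = (4/9)(3/8) = 1/6; P(data | r = 5) = (5/9)(4/8) = 5/18; P(data | r = 7) = (7/9)(6/8) = 7/12; P(data | r = 8) = (8/9)(7/8) = 7/9.
Weighting by the prior gives 1/5 · 1/36 = 1/180, 1/5 · 1/6 = 1/30, 1/5 · 5/18 = 1/18, 1/5 · 7/12 = 7/60, 1/5 · 7/9 = 7/45; these sum to 11/30.
Therefore the posterior P(r = 4 | data) = (1/30) / (11/30) = 1/11.

0.0909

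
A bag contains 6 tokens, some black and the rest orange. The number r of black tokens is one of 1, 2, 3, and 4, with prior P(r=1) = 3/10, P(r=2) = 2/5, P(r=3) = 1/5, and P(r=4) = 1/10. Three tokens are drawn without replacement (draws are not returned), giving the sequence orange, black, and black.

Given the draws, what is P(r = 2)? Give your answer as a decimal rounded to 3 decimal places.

0.348

For each hypothesis, P(data | H) works out to: P(data | r = 1) = (5/6)(1/5)(0/4) = 0; P(data | r = 2) = (4/6)(2/5)(1/4) = 1/15; P(data | r = 3) = (3/6)(3/5)(2/4) = 3/20; P(data | r = 4) = (2/6)(4/5)(3/4) = 1/5.
Weighting by the prior gives 3/10 · 0 = 0, 2/5 · 1/15 = 2/75, 1/5 · 3/20 = 3/100, 1/10 · 1/5 = 1/50; summing to 23/300.
Therefore the posterior P(r = 2 | data) = (2/75) / (23/300) = 8/23.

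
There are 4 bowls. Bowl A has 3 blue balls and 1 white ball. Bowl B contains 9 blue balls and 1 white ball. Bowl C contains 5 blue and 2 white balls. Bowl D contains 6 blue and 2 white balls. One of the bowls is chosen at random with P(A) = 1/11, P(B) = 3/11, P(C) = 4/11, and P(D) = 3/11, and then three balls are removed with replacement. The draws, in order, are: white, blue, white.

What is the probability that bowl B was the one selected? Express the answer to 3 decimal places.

Compute the likelihood of the observed sequence for each case: P(data | bowl A) = (1/4)(3/4)(1/4) = 0.046875; P(data | bowl B) = (1/10)(9/10)(1/10) = 0.009; P(data | bowl C) = (2/7)(5/7)(2/7) = 0.058309; P(data | bowl D) = (2/8)(6/8)(2/8) = 0.046875.
Multiplying each by its prior: 1/11 · 0.046875 = 0.0042614, 3/11 · 0.009 = 0.0024545, 4/11 · 0.058309 = 0.021203, 3/11 · 0.046875 = 0.012784; with total 0.040703.
Therefore the posterior P(bowl B | data) = (0.0024545) / (0.040703) = 0.060303.

0.060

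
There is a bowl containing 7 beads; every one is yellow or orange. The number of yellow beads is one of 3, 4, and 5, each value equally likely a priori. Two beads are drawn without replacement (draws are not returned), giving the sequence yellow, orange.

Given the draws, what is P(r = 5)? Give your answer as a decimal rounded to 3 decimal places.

0.294

The likelihood of the observed sequence under each hypothesis: P(data | r = 3) = (3/7)(4/6) = 2/7; P(data | r = 4) = (4/7)(3/6) = 2/7; P(data | r = 5) = (5/7)(2/6) = 5/21.
Weighting by the prior gives 1/3 · 2/7 = 2/21, 1/3 · 2/7 = 2/21, 1/3 · 5/21 = 5/63; summing to 17/63.
Therefore the posterior P(r = 5 | data) = (5/63) / (17/63) = 5/17.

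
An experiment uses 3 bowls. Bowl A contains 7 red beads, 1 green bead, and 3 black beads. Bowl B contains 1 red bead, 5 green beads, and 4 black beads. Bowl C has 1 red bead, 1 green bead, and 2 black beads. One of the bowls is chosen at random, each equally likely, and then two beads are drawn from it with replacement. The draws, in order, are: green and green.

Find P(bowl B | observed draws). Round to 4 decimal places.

For each hypothesis, P(data | H) works out to: P(data | bowl A) = (1/11)(1/11) = 0.0082645; P(data | bowl B) = (5/10)(5/10) = 0.25; P(data | bowl C) = (1/4)(1/4) = 0.0625.
The prior-weighted likelihoods are 1/3 · 0.0082645 = 0.0027548, 1/3 · 0.25 = 0.083333, 1/3 · 0.0625 = 0.020833; with total 0.10692.
Hence P(bowl B | data) = (0.083333) / (0.10692) = 0.77939.

0.7794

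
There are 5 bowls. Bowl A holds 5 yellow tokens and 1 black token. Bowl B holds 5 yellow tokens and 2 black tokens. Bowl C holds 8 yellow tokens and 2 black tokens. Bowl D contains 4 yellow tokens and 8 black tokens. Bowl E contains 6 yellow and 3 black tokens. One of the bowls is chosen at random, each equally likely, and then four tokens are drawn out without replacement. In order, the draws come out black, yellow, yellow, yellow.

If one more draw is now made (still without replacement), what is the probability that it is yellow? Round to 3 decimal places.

0.772

The likelihood of the observed sequence under each hypothesis: P(data | bowl A) = (1/6)(5/5)(4/4)(3/3) = 0.16667; P(data | bowl B) = (2/7)(5/6)(4/5)(3/4) = 0.14286; P(data | bowl C) = (2/10)(8/9)(7/8)(6/7) = 0.13333; P(data | bowl D) = (8/12)(4/11)(3/10)(2/9) = 0.016162; P(data | bowl E) = (3/9)(6/8)(5/7)(4/6) = 0.11905.
The prior-weighted likelihoods are 1/5 · 0.16667 = 0.033333, 1/5 · 0.14286 = 0.028571, 1/5 · 0.13333 = 0.026667, 1/5 · 0.016162 = 0.0032323, 1/5 · 0.11905 = 0.02381; summing to 0.11561.
The posterior is then P(bowl A | data) = 0.28832, P(bowl B | data) = 0.24713, P(bowl C | data) = 0.23065, P(bowl D | data) = 0.027958, P(bowl E | data) = 0.20594.
Averaging over the posterior, P(yellow next | data) = (1)(0.28832) + (2/3)(0.24713) + (5/6)(0.23065) + (1/8)(0.027958) + (3/5)(0.20594) = 0.77234.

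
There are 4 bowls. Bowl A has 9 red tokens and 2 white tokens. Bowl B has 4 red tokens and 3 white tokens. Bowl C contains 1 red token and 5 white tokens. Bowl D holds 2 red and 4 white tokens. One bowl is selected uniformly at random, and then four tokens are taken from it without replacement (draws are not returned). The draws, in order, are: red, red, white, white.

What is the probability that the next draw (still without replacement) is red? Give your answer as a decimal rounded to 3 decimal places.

0.442

The likelihood of the observed sequence under each hypothesis: P(data | bowl A) = (9/11)(8/10)(2/9)(1/8) = 0.018182; P(data | bowl B) = (4/7)(3/6)(3/5)(2/4) = 0.085714; P(data | bowl C) = (1/6)(0/5) = 0; P(data | bowl D) = (2/6)(1/5)(4/4)(3/3) = 0.066667.
Multiplying each by its prior: 1/4 · 0.018182 = 0.0045455, 1/4 · 0.085714 = 0.021429, 1/4 · 0 = 0, 1/4 · 0.066667 = 0.016667; with total 0.042641.
Dividing through by the total gives posterior P(bowl A | data) = 0.1066, P(bowl B | data) = 0.50254, P(bowl C | data) = 0, P(bowl D | data) = 0.39086.
The predictive probability is P(red next | data) = (1)(0.1066) + (2/3)(0.50254) + (0)(0.39086) = 0.44162.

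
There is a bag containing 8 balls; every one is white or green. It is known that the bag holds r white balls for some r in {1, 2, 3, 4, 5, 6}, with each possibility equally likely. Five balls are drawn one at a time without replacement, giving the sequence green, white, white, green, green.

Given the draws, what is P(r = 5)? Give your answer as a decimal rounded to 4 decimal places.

0.1190

The likelihood of the observed sequence under each hypothesis: P(data | r = 1) = (7/8)(1/7)(0/6) = 0; P(data | r = 2) = (6/8)(2/7)(1/6)(5/5)(4/4) = 1/28; P(data | r = 3) = (5/8)(3/7)(2/6)(4/5)(3/4) = 3/56; P(data | r = 4) = (4/8)(4/7)(3/6)(3/5)(2/4) = 3/70; P(data | r = 5) = (3/8)(5/7)(4/6)(2/5)(1/4) = 1/56; P(data | r = 6) = (2/8)(6/7)(5/6)(1/5)(0/4) = 0.
Weighting by the prior gives 1/6 · 0 = 0, 1/6 · 1/28 = 1/168, 1/6 · 3/56 = 1/112, 1/6 · 3/70 = 1/140, 1/6 · 1/56 = 1/336, 1/6 · 0 = 0; these sum to 1/40.
Hence P(r = 5 | data) = (1/336) / (1/40) = 5/42.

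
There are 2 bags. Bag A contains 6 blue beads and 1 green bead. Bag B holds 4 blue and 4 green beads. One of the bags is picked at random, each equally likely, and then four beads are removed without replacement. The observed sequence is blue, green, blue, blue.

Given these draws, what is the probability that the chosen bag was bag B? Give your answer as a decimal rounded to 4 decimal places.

0.2857

Compute the likelihood of the observed sequence for each case: P(data | bag A) = (6/7)(1/6)(5/5)(4/4) = 1/7; P(data | bag B) = (4/8)(4/7)(3/6)(2/5) = 2/35.
Weighting by the prior gives 1/2 · 1/7 = 1/14, 1/2 · 2/35 = 1/35; summing to 1/10.
Hence P(bag B | data) = (1/35) / (1/10) = 2/7.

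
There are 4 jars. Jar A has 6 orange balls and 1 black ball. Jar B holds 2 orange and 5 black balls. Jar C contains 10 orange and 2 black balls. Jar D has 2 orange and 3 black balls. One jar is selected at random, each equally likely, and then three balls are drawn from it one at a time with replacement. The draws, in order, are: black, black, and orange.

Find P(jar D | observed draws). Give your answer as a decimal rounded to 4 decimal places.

0.4358

For each hypothesis, P(data | H) works out to: P(data | jar A) = (1/7)(1/7)(6/7) = 0.017493; P(data | jar B) = (5/7)(5/7)(2/7) = 0.14577; P(data | jar C) = (2/12)(2/12)(10/12) = 0.023148; P(data | jar D) = (3/5)(3/5)(2/5) = 0.144.
Weighting by the prior gives 1/4 · 0.017493 = 0.0043732, 1/4 · 0.14577 = 0.036443, 1/4 · 0.023148 = 0.005787, 1/4 · 0.144 = 0.036; summing to 0.082603.
Therefore the posterior P(jar D | data) = (0.036) / (0.082603) = 0.43582.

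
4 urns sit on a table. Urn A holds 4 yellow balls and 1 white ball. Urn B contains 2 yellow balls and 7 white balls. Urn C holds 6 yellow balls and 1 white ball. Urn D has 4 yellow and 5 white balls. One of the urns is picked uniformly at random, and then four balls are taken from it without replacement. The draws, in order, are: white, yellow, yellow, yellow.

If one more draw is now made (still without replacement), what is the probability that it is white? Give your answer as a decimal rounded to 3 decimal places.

Compute the likelihood of the observed sequence for each case: P(data | urn A) = (1/5)(4/4)(3/3)(2/2) = 0.2; P(data | urn B) = (7/9)(2/8)(1/7)(0/6) = 0; P(data | urn C) = (1/7)(6/6)(5/5)(4/4) = 0.14286; P(data | urn D) = (5/9)(4/8)(3/7)(2/6) = 0.039683.
Multiplying each by its prior: 1/4 · 0.2 = 0.05, 1/4 · 0 = 0, 1/4 · 0.14286 = 0.035714, 1/4 · 0.039683 = 0.0099206; these sum to 0.095635.
The posterior is then P(urn A | data) = 0.52282, P(urn B | data) = 0, P(urn C | data) = 0.37344, P(urn D | data) = 0.10373.
The predictive probability is P(white next | data) = (0)(0.52282) + (0)(0.37344) + (4/5)(0.10373) = 0.082988.

0.083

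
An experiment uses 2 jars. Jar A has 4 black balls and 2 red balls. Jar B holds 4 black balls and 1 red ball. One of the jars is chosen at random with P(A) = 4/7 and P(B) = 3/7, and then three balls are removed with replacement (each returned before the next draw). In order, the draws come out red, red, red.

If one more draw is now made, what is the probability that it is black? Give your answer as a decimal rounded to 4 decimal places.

For each hypothesis, P(data | H) works out to: P(data | jar A) = (2/6)(2/6)(2/6) = 0.037037; P(data | jar B) = (1/5)(1/5)(1/5) = 0.008.
The prior-weighted likelihoods are 4/7 · 0.037037 = 0.021164, 3/7 · 0.008 = 0.0034286; these sum to 0.024593.
Normalising, the posterior is P(jar A | data) = 0.86059, P(jar B | data) = 0.13941.
Averaging over the posterior, P(black next | data) = (2/3)(0.86059) + (4/5)(0.13941) = 0.68526.

0.6853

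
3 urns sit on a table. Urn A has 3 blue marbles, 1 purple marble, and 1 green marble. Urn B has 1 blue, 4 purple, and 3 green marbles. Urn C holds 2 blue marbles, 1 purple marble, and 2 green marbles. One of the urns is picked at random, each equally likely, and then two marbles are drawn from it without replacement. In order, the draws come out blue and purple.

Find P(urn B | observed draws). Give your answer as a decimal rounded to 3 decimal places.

For each hypothesis, P(data | H) works out to: P(data | urn A) = (3/5)(1/4) = 3/20; P(data | urn B) = (1/8)(4/7) = 1/14; P(data | urn C) = (2/5)(1/4) = 1/10.
Multiplying each by its prior: 1/3 · 3/20 = 1/20, 1/3 · 1/14 = 1/42, 1/3 · 1/10 = 1/30; these sum to 3/28.
Therefore the posterior P(urn B | data) = (1/42) / (3/28) = 2/9.

0.222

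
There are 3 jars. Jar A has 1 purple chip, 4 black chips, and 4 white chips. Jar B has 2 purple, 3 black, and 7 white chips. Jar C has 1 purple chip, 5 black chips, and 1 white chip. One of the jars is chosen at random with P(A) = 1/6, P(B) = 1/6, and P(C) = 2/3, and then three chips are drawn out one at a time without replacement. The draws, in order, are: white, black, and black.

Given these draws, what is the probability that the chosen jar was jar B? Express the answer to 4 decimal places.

0.0626

Under each hypothesis, the probability of the observed sequence is: P(data | jar A) = (4/9)(4/8)(3/7) = 0.095238; P(data | jar B) = (7/12)(3/11)(2/10) = 0.031818; P(data | jar C) = (1/7)(5/6)(4/5) = 0.095238.
The prior-weighted likelihoods are 1/6 · 0.095238 = 0.015873, 1/6 · 0.031818 = 0.005303, 2/3 · 0.095238 = 0.063492; summing to 0.084668.
So P(jar B | data) = (0.005303) / (0.084668) = 0.062633.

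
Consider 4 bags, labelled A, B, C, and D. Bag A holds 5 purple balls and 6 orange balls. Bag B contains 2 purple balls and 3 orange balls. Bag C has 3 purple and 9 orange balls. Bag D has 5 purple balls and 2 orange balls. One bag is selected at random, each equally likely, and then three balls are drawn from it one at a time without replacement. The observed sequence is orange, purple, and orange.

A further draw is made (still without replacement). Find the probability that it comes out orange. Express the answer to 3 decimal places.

0.538

For each hypothesis, P(data | H) works out to: P(data | bag A) = (6/11)(5/10)(5/9) = 5/33; P(data | bag B) = (3/5)(2/4)(2/3) = 1/5; P(data | bag C) = (9/12)(3/11)(8/10) = 9/55; P(data | bag D) = (2/7)(5/6)(1/5) = 1/21.
Weighting by the prior gives 1/4 · 5/33 = 5/132, 1/4 · 1/5 = 1/20, 1/4 · 9/55 = 9/220, 1/4 · 1/21 = 1/84; with total 65/462.
The posterior is then P(bag A | data) = 7/26, P(bag B | data) = 231/650, P(bag C | data) = 189/650, P(bag D | data) = 11/130.
The predictive probability is P(orange next | data) = (1/2)(7/26) + (1/2)(231/650) + (7/9)(189/650) + (0)(11/130) = 7/13.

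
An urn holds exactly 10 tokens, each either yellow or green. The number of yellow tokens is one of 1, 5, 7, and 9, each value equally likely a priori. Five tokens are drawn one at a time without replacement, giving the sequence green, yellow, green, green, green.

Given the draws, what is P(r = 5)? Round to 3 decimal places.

Under each hypothesis, the probability of the observed sequence is: P(data | r = 1) = (9/10)(1/9)(8/8)(7/7)(6/6) = 0.1; P(data | r = 5) = (5/10)(5/9)(4/8)(3/7)(2/6) = 0.019841; P(data | r = 7) = (3/10)(7/9)(2/8)(1/7)(0/6) = 0; P(data | r = 9) = (1/10)(9/9)(0/8) = 0.
Multiplying each by its prior: 1/4 · 0.1 = 0.025, 1/4 · 0.019841 = 0.0049603, 1/4 · 0 = 0, 1/4 · 0 = 0; summing to 0.02996.
Therefore the posterior P(r = 5 | data) = (0.0049603) / (0.02996) = 0.16556.

0.166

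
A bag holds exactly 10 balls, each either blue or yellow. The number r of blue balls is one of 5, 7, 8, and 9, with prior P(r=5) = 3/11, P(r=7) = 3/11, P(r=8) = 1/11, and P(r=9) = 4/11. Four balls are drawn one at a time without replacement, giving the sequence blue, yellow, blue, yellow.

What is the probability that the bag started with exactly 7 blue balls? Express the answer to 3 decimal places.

Under each hypothesis, the probability of the observed sequence is: P(data | r = 5) = (5/10)(5/9)(4/8)(4/7) = 0.079365; P(data | r = 7) = (7/10)(3/9)(6/8)(2/7) = 0.05; P(data | r = 8) = (8/10)(2/9)(7/8)(1/7) = 0.022222; P(data | r = 9) = (9/10)(1/9)(8/8)(0/7) = 0.
Multiplying each by its prior: 3/11 · 0.079365 = 0.021645, 3/11 · 0.05 = 0.013636, 1/11 · 0.022222 = 0.0020202, 4/11 · 0 = 0; summing to 0.037302.
So P(r = 7 | data) = (0.013636) / (0.037302) = 0.36557.

0.366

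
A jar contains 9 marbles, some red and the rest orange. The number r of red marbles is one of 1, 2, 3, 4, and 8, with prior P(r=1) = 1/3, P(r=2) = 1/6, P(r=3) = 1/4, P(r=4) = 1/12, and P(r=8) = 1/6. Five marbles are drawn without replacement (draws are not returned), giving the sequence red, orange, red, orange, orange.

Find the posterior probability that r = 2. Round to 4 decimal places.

0.2258

Compute the likelihood of the observed sequence for each case: P(data | r = 1) = (1/9)(8/8)(0/7) = 0; P(data | r = 2) = (2/9)(7/8)(1/7)(6/6)(5/5) = 0.027778; P(data | r = 3) = (3/9)(6/8)(2/7)(5/6)(4/5) = 0.047619; P(data | r = 4) = (4/9)(5/8)(3/7)(4/6)(3/5) = 0.047619; P(data | r = 8) = (8/9)(1/8)(7/7)(0/6) = 0.
The prior-weighted likelihoods are 1/3 · 0 = 0, 1/6 · 0.027778 = 0.0046296, 1/4 · 0.047619 = 0.011905, 1/12 · 0.047619 = 0.0039683, 1/6 · 0 = 0; with total 0.020503.
Hence P(r = 2 | data) = (0.0046296) / (0.020503) = 0.22581.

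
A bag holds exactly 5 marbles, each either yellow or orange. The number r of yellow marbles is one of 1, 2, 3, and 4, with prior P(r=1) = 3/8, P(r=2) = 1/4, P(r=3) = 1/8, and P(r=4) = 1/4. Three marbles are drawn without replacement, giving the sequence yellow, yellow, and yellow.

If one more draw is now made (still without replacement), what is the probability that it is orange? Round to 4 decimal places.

0.5556

Compute the likelihood of the observed sequence for each case: P(data | r = 1) = (1/5)(0/4) = 0; P(data | r = 2) = (2/5)(1/4)(0/3) = 0; P(data | r = 3) = (3/5)(2/4)(1/3) = 1/10; P(data | r = 4) = (4/5)(3/4)(2/3) = 2/5.
Weighting by the prior gives 3/8 · 0 = 0, 1/4 · 0 = 0, 1/8 · 1/10 = 1/80, 1/4 · 2/5 = 1/10; with total 9/80.
Dividing through by the total gives posterior P(r = 1 | data) = 0, P(r = 2 | data) = 0, P(r = 3 | data) = 1/9, P(r = 4 | data) = 8/9.
Averaging over the posterior, P(orange next | data) = (1)(1/9) + (1/2)(8/9) = 5/9.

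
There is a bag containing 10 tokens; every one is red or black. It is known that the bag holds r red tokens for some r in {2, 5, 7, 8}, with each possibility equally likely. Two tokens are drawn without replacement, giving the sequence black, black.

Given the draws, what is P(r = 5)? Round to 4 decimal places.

For each hypothesis, P(data | H) works out to: P(data | r = 2) = (8/10)(7/9) = 28/45; P(data | r = 5) = (5/10)(4/9) = 2/9; P(data | r = 7) = (3/10)(2/9) = 1/15; P(data | r = 8) = (2/10)(1/9) = 1/45.
Weighting by the prior gives 1/4 · 28/45 = 7/45, 1/4 · 2/9 = 1/18, 1/4 · 1/15 = 1/60, 1/4 · 1/45 = 1/180; with total 7/30.
So P(r = 5 | data) = (1/18) / (7/30) = 5/21.

0.2381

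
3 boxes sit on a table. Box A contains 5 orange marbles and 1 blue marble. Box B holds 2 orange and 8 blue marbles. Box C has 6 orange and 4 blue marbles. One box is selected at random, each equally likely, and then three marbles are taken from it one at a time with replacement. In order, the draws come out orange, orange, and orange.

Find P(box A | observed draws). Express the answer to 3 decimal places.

The likelihood of the observed sequence under each hypothesis: P(data | box A) = (5/6)(5/6)(5/6) = 0.5787; P(data | box B) = (2/10)(2/10)(2/10) = 0.008; P(data | box C) = (6/10)(6/10)(6/10) = 0.216.
The prior-weighted likelihoods are 1/3 · 0.5787 = 0.1929, 1/3 · 0.008 = 0.0026667, 1/3 · 0.216 = 0.072; these sum to 0.26757.
Hence P(box A | data) = (0.1929) / (0.26757) = 0.72094.

0.721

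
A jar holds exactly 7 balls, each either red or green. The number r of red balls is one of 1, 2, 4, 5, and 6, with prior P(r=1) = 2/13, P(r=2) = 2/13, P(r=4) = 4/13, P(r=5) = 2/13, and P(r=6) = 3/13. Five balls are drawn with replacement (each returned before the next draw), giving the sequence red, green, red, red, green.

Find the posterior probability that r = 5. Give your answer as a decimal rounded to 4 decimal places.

Under each hypothesis, the probability of the observed sequence is: P(data | r = 1) = (1/7)(6/7)(1/7)(1/7)(6/7) = 0.002142; P(data | r = 2) = (2/7)(5/7)(2/7)(2/7)(5/7) = 0.0119; P(data | r = 4) = (4/7)(3/7)(4/7)(4/7)(3/7) = 0.034271; P(data | r = 5) = (5/7)(2/7)(5/7)(5/7)(2/7) = 0.02975; P(data | r = 6) = (6/7)(1/7)(6/7)(6/7)(1/7) = 0.012852.
Multiplying each by its prior: 2/13 · 0.002142 = 0.00032953, 2/13 · 0.0119 = 0.0018307, 4/13 · 0.034271 = 0.010545, 2/13 · 0.02975 = 0.0045768, 3/13 · 0.012852 = 0.0029658; summing to 0.020248.
By Bayes' rule, P(r = 5 | data) = (0.0045768) / (0.020248) = 0.22604.

0.2260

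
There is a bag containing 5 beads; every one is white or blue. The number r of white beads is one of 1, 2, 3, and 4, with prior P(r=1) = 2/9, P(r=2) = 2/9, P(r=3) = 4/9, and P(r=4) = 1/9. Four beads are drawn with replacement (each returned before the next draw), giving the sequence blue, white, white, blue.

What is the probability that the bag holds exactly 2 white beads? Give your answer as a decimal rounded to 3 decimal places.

For each hypothesis, P(data | H) works out to: P(data | r = 1) = (4/5)(1/5)(1/5)(4/5) = 0.0256; P(data | r = 2) = (3/5)(2/5)(2/5)(3/5) = 0.0576; P(data | r = 3) = (2/5)(3/5)(3/5)(2/5) = 0.0576; P(data | r = 4) = (1/5)(4/5)(4/5)(1/5) = 0.0256.
Weighting by the prior gives 2/9 · 0.0256 = 0.0056889, 2/9 · 0.0576 = 0.0128, 4/9 · 0.0576 = 0.0256, 1/9 · 0.0256 = 0.0028444; with total 0.046933.
Therefore the posterior P(r = 2 | data) = (0.0128) / (0.046933) = 0.27273.

0.273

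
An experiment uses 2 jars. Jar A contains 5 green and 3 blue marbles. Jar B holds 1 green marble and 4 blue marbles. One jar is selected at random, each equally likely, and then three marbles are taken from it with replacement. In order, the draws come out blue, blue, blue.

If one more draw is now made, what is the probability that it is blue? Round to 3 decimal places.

Under each hypothesis, the probability of the observed sequence is: P(data | jar A) = (3/8)(3/8)(3/8) = 0.052734; P(data | jar B) = (4/5)(4/5)(4/5) = 0.512.
Weighting by the prior gives 1/2 · 0.052734 = 0.026367, 1/2 · 0.512 = 0.256; summing to 0.28237.
The posterior is then P(jar A | data) = 0.093379, P(jar B | data) = 0.90662.
The predictive probability is P(blue next | data) = (3/8)(0.093379) + (4/5)(0.90662) = 0.76031.

0.760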